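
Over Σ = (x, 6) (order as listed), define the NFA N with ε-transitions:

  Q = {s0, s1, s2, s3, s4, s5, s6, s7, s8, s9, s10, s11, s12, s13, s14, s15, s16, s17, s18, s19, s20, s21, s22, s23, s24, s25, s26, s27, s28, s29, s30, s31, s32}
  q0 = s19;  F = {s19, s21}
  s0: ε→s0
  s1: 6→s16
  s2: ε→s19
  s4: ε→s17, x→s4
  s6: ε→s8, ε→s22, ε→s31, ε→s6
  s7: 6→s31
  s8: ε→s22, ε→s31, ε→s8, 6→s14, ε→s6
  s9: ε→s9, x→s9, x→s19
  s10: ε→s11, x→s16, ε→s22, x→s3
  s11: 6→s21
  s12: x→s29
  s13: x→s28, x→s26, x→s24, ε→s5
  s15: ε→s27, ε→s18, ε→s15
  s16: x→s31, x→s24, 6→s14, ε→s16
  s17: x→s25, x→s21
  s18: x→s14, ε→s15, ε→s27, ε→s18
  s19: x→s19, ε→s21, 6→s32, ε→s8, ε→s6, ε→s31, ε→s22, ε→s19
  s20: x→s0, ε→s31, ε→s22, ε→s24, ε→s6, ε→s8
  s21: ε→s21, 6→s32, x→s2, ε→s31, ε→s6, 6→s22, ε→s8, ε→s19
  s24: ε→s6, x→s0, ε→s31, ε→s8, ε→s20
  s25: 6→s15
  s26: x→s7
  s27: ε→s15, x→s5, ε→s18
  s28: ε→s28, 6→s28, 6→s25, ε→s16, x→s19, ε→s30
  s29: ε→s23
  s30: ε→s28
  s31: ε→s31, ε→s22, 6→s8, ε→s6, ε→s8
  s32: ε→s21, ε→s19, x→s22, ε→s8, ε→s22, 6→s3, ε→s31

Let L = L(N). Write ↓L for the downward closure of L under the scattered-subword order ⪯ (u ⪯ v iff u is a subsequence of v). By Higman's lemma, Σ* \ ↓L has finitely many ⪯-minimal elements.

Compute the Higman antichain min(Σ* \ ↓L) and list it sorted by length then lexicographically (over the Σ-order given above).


min(Σ*\↓L) = [].

|Q|=33, |F|=2, |δ|=93 (58 ε).
min D↑ (1 st, q0=0, F={}): 0:x→0,6→0 (ε-aug+det+¬).
L(D↑) = ∅ ⇒ ↓L = Σ*.


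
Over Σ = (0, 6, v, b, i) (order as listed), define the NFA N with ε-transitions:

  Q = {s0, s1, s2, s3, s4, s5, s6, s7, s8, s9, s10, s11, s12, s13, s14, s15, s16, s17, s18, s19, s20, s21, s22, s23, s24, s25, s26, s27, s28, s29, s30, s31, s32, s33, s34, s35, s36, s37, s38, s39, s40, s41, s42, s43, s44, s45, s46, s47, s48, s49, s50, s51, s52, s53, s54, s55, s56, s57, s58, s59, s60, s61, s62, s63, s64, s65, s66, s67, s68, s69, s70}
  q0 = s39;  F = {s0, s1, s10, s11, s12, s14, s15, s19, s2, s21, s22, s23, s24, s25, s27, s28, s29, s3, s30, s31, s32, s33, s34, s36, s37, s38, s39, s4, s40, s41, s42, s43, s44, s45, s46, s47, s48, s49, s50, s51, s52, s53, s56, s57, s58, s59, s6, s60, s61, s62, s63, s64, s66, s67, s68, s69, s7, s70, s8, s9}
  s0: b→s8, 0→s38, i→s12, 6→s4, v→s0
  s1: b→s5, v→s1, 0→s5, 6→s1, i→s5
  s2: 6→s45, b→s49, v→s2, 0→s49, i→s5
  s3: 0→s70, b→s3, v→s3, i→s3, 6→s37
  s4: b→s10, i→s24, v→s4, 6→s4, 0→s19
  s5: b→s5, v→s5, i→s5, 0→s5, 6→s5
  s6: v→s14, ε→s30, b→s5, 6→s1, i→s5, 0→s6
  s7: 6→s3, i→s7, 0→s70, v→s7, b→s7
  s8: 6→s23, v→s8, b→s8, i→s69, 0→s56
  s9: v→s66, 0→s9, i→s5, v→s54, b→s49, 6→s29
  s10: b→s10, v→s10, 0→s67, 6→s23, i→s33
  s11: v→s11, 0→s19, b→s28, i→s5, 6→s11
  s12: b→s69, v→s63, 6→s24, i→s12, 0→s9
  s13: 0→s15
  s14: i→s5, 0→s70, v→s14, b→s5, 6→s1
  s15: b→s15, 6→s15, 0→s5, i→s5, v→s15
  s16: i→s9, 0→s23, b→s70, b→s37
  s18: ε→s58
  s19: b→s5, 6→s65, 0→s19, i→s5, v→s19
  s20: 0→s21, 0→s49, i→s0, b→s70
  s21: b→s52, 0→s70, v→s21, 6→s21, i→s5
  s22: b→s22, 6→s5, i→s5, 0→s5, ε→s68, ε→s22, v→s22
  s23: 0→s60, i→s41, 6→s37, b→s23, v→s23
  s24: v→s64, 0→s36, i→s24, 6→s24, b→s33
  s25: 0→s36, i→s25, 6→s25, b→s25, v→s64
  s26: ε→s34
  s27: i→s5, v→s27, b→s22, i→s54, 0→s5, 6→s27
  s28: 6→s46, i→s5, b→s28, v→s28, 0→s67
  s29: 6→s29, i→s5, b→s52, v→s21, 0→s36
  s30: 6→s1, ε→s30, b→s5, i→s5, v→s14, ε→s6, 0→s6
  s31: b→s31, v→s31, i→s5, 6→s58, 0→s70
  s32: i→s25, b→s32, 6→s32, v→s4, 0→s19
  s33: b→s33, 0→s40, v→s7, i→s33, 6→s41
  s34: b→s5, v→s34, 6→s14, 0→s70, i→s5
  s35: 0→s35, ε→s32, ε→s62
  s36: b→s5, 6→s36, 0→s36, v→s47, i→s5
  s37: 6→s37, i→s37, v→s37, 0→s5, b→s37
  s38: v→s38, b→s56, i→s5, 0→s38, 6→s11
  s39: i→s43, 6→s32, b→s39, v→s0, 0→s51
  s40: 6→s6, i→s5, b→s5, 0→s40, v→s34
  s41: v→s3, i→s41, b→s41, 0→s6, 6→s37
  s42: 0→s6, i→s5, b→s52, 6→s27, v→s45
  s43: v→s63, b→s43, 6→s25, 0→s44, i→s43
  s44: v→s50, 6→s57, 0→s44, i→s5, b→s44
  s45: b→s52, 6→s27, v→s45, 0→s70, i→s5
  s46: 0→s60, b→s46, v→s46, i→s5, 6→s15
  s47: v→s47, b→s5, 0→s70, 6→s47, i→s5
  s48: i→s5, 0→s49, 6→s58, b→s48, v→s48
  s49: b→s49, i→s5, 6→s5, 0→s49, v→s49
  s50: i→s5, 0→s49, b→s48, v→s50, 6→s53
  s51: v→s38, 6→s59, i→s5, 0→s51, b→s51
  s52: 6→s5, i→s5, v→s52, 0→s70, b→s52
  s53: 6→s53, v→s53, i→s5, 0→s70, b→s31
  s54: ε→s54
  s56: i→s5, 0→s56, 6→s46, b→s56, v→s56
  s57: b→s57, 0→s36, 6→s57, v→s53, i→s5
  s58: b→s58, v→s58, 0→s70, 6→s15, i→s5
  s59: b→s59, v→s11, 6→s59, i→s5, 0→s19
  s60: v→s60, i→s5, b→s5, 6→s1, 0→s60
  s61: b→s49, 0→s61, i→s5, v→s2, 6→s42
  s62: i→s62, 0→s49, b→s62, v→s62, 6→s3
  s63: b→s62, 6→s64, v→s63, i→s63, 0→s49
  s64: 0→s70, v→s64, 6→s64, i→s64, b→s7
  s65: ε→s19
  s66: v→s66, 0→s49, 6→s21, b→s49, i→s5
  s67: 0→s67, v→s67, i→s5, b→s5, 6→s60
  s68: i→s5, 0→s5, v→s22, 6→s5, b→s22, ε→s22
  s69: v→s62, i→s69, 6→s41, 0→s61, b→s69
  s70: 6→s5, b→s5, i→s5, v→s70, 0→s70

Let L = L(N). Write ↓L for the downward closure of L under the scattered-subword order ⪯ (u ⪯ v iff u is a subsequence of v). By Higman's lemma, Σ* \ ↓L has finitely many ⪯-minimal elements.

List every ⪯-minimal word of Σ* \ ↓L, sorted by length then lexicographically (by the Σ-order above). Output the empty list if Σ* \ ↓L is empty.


|Q|=71, |F|=60, |δ|=329 (12 ε).
min D↑ (59 st, q0=0, F={7}): 0:0→1,6→2,v→3,b→0,i→4 1:0→1,6→5,v→6,b→1,i→7 2:0→8,6→2,v→9,b→2,i→10 3:0→6,6→9,v→3,b→11,i→12 4:0→13,6→10,v→14,b→4,i→4 5:0→8,6→5,v→15,b→5,i→7 6:0→6,6→15,v→6,b→16,i→7 7:0→7,6→7,v→7,b→7,i→7 8:0→8,6→8,v→8,b→7,i→7 9:0→8,6→9,v→9,b→17,i→18 10:0→19,6→10,v→20,b→10,i→10 11:0→16,6→21,v→11,b→11,i→22 12:0→23,6→18,v→14,b→22,i→12 13:0→13,6→24,v→25,b→13,i→7 14:0→26,6→20,v→14,b→27,i→14 15:0→8,6→15,v→15,b→28,i→7 16:0→16,6→29,v→16,b→16,i→7 17:0→30,6→21,v→17,b→17,i→31 18:0→19,6→18,v→20,b→31,i→18 19:0→19,6→19,v→32,b→7,i→7 20:0→33,6→20,v→20,b→34,i→20 21:0→35,6→36,v→21,b→21,i→37 22:0→38,6→37,v→27,b→22,i→22 23:0→23,6→39,v→40,b→26,i→7 24:0→19,6→24,v→41,b→24,i→7 25:0→26,6→41,v→25,b→42,i→7 26:0→26,6→7,v→26,b→26,i→7 27:0→26,6→43,v→27,b→27,i→27 28:0→30,6→29,v→28,b→28,i→7 29:0→35,6→44,v→29,b→29,i→7 30:0→30,6→35,v→30,b→7,i→7 31:0→45,6→37,v→34,b→31,i→31 32:0→33,6→32,v→32,b→7,i→7 33:0→33,6→7,v→33,b→7,i→7 34:0→33,6→43,v→34,b→34,i→34 35:0→35,6→46,v→35,b→7,i→7 36:0→7,6→36,v→36,b→36,i→36 37:0→47,6→36,v→43,b→37,i→37 38:0→38,6→48,v→49,b→26,i→7 39:0→19,6→39,v→50,b→51,i→7 40:0→26,6→50,v→40,b→26,i→7 41:0→33,6→41,v→41,b→52,i→7 42:0→26,6→53,v→42,b→42,i→7 43:0→33,6→36,v→43,b→43,i→43 44:0→7,6→44,v→44,b→44,i→7 45:0→45,6→47,v→54,b→7,i→7 46:0→7,6→46,v→46,b→7,i→7 47:0→47,6→46,v→55,b→7,i→7 48:0→47,6→56,v→57,b→51,i→7 49:0→26,6→57,v→49,b→26,i→7 50:0→33,6→50,v→50,b→51,i→7 51:0→33,6→7,v→51,b→51,i→7 52:0→33,6→53,v→52,b→52,i→7 53:0→33,6→44,v→53,b→53,i→7 54:0→33,6→55,v→54,b→7,i→7 55:0→33,6→46,v→55,b→7,i→7 56:0→7,6→56,v→56,b→58,i→7 57:0→33,6→56,v→57,b→51,i→7 58:0→7,6→7,v→58,b→58,i→7 [Hopcroft].
'0i': N↓-sim [63, 43, 2] end={s5,s54} rej; 2/2 del acc.
'60b': |S_i|=[63, 44, 14, 1] end={s5} — reject; 3/3 single-dels accept.
'iv06': run [63, 45, 28, 3, 1] end={s5} ∉↓L; 4/4 deletions ∈↓L.
'vb660': |S_i|=[63, 55, 37, 21, 8, 1] end={s5} — reject; 5/5 deletions ∈↓L.
'vi0b6': N↓-sim [63, 55, 35, 24, 6, 1] end={s5} ∉↓L; 5/5 deletions ∈↓L.
5 minimals (antichain).

Antichain: [0i, 60b, iv06, vb660, vi0b6].


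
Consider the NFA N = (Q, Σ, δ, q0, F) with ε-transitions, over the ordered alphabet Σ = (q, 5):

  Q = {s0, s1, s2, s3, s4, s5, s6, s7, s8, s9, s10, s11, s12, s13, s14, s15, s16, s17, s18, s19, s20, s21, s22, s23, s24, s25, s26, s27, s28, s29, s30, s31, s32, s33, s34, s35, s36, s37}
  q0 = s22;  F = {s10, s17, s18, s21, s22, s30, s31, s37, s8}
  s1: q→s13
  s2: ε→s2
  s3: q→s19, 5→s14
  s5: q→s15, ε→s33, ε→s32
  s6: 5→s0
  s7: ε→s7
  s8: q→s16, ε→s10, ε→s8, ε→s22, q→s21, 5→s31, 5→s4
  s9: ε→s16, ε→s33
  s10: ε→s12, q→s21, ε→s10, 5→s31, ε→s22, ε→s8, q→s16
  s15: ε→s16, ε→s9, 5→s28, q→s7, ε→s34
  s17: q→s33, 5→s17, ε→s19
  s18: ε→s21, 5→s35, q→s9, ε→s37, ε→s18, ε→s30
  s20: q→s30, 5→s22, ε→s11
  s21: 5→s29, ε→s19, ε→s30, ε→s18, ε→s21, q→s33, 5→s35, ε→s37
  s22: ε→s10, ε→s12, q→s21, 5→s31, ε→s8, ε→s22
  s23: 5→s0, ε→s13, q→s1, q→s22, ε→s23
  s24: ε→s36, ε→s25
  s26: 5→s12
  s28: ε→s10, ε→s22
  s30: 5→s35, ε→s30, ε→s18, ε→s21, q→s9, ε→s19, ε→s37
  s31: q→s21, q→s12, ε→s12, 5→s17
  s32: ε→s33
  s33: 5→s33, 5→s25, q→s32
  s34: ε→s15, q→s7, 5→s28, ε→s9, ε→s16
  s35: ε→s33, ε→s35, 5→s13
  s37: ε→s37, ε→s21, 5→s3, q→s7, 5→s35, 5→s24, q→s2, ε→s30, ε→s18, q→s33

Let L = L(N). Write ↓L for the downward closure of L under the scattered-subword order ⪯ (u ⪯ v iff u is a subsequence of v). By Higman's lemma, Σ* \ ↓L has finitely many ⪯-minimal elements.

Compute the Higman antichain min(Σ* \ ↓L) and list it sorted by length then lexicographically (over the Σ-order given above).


A = [qq, q5, 55q].

|Q|=38, |F|=9, |δ|=99 (53 ε).
min D↑ (5 st, q0=0, F={3}): 0:q→1,5→2 1:q→3,5→3 2:q→1,5→4 3:q→3,5→3 4:q→3,5→4 [Hopcroft].
'qq': N↓-sim [26, 20, 8] end={s16,s19,s2,s25,s32,s33,s7,s9} — reject; 2/2 single-dels accept.
'q5': |S_i|=[26, 20, 11] end={s13,s14,s19,s24,s25,s29,s3,s32,s33,s35,s36} rej; 2/2 deletions ∈↓L.
'55q': |S_i|=[26, 23, 12, 4] end={s19,s25,s32,s33} — reject; 3/3 deletions ∈↓L.
3 minimals (antichain).


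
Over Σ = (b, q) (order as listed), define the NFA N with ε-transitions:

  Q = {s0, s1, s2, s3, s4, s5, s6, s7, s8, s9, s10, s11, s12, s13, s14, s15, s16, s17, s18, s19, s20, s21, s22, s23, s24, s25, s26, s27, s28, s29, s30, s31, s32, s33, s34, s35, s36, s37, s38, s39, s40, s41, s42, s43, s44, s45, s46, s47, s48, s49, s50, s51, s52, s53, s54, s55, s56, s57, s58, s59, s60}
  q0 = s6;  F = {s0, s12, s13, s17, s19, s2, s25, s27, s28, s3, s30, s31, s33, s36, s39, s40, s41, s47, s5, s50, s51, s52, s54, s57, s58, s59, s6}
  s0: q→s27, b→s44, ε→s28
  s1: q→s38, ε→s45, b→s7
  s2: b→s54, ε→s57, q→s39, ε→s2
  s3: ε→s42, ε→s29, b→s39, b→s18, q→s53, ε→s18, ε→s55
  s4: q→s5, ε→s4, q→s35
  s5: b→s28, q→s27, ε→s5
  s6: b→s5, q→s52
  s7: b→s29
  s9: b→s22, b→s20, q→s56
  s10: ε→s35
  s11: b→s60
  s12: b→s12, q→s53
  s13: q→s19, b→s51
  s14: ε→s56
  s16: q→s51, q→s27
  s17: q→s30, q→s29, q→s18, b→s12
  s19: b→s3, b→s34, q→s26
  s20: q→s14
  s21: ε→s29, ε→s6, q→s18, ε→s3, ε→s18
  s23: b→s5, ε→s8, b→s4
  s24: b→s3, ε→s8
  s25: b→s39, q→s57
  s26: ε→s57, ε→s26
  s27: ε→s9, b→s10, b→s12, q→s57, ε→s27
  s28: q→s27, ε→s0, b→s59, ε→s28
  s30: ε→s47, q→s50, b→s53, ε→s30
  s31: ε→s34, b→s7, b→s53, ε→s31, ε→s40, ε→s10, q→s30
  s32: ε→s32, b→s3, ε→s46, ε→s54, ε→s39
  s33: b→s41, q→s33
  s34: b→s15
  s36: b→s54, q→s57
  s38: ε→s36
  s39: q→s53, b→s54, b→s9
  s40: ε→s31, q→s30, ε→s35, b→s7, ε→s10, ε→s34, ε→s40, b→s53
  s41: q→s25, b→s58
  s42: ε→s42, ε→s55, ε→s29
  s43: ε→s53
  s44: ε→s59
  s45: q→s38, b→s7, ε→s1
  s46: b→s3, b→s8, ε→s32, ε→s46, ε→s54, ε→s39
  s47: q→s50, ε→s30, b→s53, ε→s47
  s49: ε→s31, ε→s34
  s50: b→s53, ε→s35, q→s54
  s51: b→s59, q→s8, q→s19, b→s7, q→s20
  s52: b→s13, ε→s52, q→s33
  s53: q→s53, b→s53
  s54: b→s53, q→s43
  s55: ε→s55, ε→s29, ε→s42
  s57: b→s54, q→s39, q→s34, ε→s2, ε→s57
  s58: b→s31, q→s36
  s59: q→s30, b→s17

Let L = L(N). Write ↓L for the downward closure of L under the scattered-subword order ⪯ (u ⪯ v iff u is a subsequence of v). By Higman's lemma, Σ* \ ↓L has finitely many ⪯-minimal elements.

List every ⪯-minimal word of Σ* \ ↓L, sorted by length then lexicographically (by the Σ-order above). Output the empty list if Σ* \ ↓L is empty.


min(Σ*\↓L) = [bqbq, bbbqb, bqqbb, bqqqq, bbbbbq, qqbbbb].

|Q|=61, |F|=27, |δ|=151 (61 ε).
min D↑ (24 st, q0=0, F={15}): 0:b→1,q→2 1:b→3,q→4 2:b→5,q→6 3:b→7,q→4 4:b→8,q→9 5:b→10,q→11 6:b→12,q→6 7:b→13,q→14 8:b→8,q→15 9:b→16,q→17 10:b→7,q→11 11:b→18,q→9 12:b→19,q→20 13:b→8,q→14 14:b→15,q→21 15:b→15,q→15 16:b→15,q→15 17:b→16,q→15 18:b→17,q→15 19:b→22,q→23 20:b→17,q→9 21:b→15,q→16 22:b→15,q→14 23:b→16,q→9 [Hopcroft].
'bqbq': run [46, 43, 30, 19, 4] end={s14,s43,s53,s56} ∉↓L; 4/4 del acc.
'bbbqb': N↓-sim [46, 43, 39, 28, 11, 1] end={s53} — reject; 5/5 del acc.
'bqqbb': |S_i|=[46, 43, 30, 16, 9, 5] end={s14,s20,s22,s53,s56} — reject; 5/5 del acc.
'bqqqq': run [46, 43, 30, 16, 11, 4] end={s14,s43,s53,s56} — reject; 5/5 single-dels accept.
'bbbbbq': run [46, 43, 39, 28, 19, 10, 4] end={s14,s43,s53,s56} rej; 6/6 deletions ∈↓L.
'qqbbbb': |S_i|=[46, 41, 34, 30, 25, 19, 8] end={s14,s15,s20,s22,s29,s53,s56,s7} — reject; 6/6 del acc.
6 minimals (antichain).


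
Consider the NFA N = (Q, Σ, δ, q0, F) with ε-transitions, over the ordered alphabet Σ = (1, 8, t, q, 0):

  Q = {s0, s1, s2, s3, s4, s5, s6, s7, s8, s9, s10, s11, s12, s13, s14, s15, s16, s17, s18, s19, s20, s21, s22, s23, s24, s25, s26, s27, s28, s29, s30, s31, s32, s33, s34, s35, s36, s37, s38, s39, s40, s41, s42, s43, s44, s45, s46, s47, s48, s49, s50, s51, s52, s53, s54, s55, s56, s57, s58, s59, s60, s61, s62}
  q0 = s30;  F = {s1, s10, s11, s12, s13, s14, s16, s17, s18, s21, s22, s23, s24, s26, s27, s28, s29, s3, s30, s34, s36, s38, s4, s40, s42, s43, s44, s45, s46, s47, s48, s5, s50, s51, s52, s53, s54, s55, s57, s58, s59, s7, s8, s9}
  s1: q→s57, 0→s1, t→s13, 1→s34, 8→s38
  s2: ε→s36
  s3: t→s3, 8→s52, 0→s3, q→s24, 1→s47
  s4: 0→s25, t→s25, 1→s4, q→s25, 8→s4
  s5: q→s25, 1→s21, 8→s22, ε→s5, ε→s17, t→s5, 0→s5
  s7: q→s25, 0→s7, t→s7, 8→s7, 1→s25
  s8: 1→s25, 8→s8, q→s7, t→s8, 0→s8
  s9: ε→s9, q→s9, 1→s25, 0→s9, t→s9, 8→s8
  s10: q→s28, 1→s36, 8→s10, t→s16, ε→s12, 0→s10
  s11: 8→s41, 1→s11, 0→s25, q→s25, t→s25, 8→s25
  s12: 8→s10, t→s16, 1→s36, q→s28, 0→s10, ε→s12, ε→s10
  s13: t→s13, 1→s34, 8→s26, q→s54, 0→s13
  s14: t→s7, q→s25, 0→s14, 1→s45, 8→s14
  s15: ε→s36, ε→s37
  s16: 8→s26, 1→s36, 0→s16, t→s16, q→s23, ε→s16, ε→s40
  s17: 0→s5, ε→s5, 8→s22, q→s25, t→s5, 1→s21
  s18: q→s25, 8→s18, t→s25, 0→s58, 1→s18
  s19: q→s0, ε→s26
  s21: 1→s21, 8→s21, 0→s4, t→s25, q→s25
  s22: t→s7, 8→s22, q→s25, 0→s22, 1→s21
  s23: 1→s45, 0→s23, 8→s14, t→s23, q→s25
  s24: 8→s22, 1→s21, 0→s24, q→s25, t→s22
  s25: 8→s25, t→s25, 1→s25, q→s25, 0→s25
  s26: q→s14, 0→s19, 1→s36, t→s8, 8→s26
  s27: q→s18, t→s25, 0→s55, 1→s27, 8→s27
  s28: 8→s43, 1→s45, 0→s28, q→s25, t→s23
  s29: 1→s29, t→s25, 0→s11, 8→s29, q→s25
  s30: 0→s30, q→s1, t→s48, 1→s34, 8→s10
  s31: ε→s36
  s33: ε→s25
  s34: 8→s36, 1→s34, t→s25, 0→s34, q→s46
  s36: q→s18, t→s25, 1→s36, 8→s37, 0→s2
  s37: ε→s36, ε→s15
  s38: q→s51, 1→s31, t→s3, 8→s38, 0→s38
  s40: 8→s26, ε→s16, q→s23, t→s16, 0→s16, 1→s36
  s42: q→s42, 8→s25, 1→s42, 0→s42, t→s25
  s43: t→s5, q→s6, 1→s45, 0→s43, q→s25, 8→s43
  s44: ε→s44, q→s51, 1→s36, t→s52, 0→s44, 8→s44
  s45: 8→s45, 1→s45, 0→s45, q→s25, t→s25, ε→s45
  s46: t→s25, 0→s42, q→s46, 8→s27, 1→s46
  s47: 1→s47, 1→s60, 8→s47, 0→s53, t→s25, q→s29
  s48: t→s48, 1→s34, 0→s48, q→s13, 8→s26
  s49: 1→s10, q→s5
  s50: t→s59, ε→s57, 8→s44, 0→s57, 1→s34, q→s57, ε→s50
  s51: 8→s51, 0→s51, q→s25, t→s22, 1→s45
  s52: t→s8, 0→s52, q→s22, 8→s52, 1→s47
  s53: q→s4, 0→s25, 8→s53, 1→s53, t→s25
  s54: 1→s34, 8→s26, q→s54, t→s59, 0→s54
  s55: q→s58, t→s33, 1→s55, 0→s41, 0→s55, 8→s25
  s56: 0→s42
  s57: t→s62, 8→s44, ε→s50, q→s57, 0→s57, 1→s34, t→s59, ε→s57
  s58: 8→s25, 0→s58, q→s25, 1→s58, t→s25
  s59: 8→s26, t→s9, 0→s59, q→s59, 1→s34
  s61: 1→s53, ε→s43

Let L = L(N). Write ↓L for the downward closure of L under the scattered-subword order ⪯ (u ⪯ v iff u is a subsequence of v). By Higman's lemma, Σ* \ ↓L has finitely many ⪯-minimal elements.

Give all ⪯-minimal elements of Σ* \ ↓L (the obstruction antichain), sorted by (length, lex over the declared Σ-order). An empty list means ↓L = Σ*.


|Q|=63, |F|=44, |δ|=260 (25 ε).
min D↑ (41 st, q0=0, F={6}): 0:1→1,8→2,t→3,q→4,0→0 1:1→1,8→5,t→6,q→7,0→1 2:1→5,8→2,t→8,q→9,0→2 3:1→1,8→10,t→3,q→11,0→3 4:1→1,8→12,t→11,q→13,0→4 5:1→5,8→5,t→6,q→14,0→5 6:1→6,8→6,t→6,q→6,0→6 7:1→7,8→15,t→6,q→7,0→16 8:1→5,8→10,t→8,q→17,0→8 9:1→18,8→19,t→17,q→6,0→9 10:1→5,8→10,t→20,q→21,0→10 11:1→1,8→10,t→11,q→22,0→11 12:1→5,8→12,t→23,q→24,0→12 13:1→1,8→25,t→26,q→13,0→13 14:1→14,8→14,t→6,q→6,0→27 15:1→15,8→15,t→6,q→14,0→28 16:1→16,8→6,t→6,q→16,0→16 17:1→18,8→21,t→17,q→6,0→17 18:1→18,8→18,t→6,q→6,0→18 19:1→18,8→19,t→29,q→6,0→19 20:1→6,8→20,t→20,q→30,0→20 21:1→18,8→21,t→30,q→6,0→21 22:1→1,8→10,t→26,q→22,0→22 23:1→31,8→32,t→23,q→33,0→23 24:1→18,8→24,t→34,q→6,0→24 25:1→5,8→25,t→32,q→24,0→25 26:1→1,8→10,t→35,q→26,0→26 27:1→27,8→6,t→6,q→6,0→27 28:1→28,8→6,t→6,q→27,0→28 29:1→36,8→34,t→29,q→6,0→29 30:1→6,8→30,t→30,q→6,0→30 31:1→31,8→31,t→6,q→37,0→38 32:1→31,8→32,t→20,q→34,0→32 33:1→36,8→34,t→34,q→6,0→33 34:1→36,8→34,t→30,q→6,0→34 35:1→6,8→20,t→35,q→35,0→35 36:1→36,8→36,t→6,q→6,0→39 37:1→37,8→37,t→6,q→6,0→40 38:1→38,8→38,t→6,q→39,0→6 39:1→39,8→39,t→6,q→6,0→6 40:1→40,8→6,t→6,q→6,0→6.
'1t': N↓-sim [56, 23, 2] end={s25,s33} — reject; 2/2 single-dels accept.
'8qq': |S_i|=[56, 43, 21, 2] end={s25,s6} — reject; 3/3 deletions ∈↓L.
'1q08': run [56, 23, 12, 7, 2] end={s25,s41} ∉↓L; 4/4 single-dels accept.
't8t1': |S_i|=[56, 43, 27, 4, 1] end={s25} — reject; 4/4 single-dels accept.
'qqtt1': N↓-sim [56, 50, 40, 33, 5, 1] end={s25} — reject; 5/5 deletions ∈↓L.
'q8t100': |S_i|=[56, 50, 37, 18, 9, 5, 1] end={s25} — reject; 6/6 del acc.
6 words, ⪯-incomp.

min(Σ*\↓L) = [1t, 8qq, 1q08, t8t1, qqtt1, q8t100].


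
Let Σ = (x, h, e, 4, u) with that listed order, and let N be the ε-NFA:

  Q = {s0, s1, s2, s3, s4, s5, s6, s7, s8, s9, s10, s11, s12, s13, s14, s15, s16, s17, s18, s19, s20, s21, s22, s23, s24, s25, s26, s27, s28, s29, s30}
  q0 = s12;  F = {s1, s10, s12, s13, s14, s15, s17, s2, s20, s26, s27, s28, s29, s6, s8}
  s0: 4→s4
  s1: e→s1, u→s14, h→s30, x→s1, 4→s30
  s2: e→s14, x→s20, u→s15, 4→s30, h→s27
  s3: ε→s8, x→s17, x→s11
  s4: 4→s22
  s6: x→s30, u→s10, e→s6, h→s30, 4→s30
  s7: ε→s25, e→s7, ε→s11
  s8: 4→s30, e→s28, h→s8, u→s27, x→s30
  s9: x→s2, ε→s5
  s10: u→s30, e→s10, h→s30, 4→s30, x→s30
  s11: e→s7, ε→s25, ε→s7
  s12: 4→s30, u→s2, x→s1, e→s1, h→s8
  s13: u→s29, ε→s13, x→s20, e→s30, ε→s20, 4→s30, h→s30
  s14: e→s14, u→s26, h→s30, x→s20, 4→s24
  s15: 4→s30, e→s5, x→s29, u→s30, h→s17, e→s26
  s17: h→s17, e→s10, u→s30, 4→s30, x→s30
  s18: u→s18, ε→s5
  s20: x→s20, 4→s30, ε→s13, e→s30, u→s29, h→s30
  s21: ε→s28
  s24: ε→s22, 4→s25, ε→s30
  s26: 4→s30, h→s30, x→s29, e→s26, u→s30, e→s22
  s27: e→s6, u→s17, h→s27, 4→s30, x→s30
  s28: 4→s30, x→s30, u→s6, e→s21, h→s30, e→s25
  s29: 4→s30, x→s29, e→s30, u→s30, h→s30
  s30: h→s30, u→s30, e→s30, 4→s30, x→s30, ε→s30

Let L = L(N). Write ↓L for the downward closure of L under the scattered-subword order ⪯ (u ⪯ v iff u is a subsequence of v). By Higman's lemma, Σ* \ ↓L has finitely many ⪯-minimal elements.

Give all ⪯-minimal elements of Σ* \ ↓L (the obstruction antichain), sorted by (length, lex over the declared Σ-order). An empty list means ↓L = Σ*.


min(Σ*\↓L) = [4, xh, hx, eh, uxe, uuu].

|Q|=31, |F|=15, |δ|=106 (14 ε).
min D↑ (15 st, q0=0, F={3}): 0:x→1,h→2,e→1,4→3,u→4 1:x→1,h→3,e→1,4→3,u→5 2:x→3,h→2,e→6,4→3,u→7 3:x→3,h→3,e→3,4→3,u→3 4:x→8,h→7,e→5,4→3,u→9 5:x→8,h→3,e→5,4→3,u→10 6:x→3,h→3,e→6,4→3,u→11 7:x→3,h→7,e→11,4→3,u→12 8:x→8,h→3,e→3,4→3,u→13 9:x→13,h→12,e→10,4→3,u→3 10:x→13,h→3,e→10,4→3,u→3 11:x→3,h→3,e→11,4→3,u→14 12:x→3,h→12,e→14,4→3,u→3 13:x→13,h→3,e→3,4→3,u→3 14:x→3,h→3,e→14,4→3,u→3.
'4': |S_i|=[21, 4] end={s22,s24,s25,s30} ∉↓L; 1/1 deletions ∈↓L.
'xh': |S_i|=[21, 10, 1] end={s30} ∉↓L; 2/2 del acc.
'hx': N↓-sim [21, 9, 1] end={s30} ∉↓L; 2/2 deletions ∈↓L.
'eh': run [21, 15, 1] end={s30} — reject; 2/2 del acc.
'uxe': run [21, 16, 4, 1] end={s30} ∉↓L; 3/3 single-dels accept.
'uuu': run [21, 16, 8, 1] end={s30} ∉↓L; 3/3 deletions ∈↓L.
6 minimals (antichain).


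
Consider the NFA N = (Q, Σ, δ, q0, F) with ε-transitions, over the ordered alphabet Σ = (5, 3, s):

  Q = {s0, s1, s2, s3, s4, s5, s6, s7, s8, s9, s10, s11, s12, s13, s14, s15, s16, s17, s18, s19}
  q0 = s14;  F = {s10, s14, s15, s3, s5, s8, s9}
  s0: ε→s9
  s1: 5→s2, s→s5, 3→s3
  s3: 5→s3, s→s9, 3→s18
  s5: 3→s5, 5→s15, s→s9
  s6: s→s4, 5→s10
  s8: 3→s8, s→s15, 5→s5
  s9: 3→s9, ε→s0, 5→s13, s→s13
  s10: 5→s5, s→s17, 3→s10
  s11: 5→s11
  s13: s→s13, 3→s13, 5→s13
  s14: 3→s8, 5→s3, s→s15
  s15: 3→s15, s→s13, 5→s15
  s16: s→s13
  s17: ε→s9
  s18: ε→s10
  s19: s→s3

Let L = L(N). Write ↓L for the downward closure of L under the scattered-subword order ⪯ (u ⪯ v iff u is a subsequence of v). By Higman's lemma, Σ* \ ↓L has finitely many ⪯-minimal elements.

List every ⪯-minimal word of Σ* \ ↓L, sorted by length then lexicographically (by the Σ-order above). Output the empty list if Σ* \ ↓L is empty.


Antichain: [ss, 5s5, 355s].

|Q|=20, |F|=7, |δ|=36 (4 ε).
min D↑ (8 st, q0=0, F={7}): 0:5→1,3→2,s→3 1:5→1,3→4,s→5 2:5→6,3→2,s→3 3:5→3,3→3,s→7 4:5→6,3→4,s→5 5:5→7,3→5,s→7 6:5→3,3→6,s→5 7:5→7,3→7,s→7 [Hopcroft].
'ss': |S_i|=[11, 5, 1] end={s13} ∉↓L; 2/2 del acc.
'5s5': |S_i|=[11, 9, 4, 1] end={s13} — reject; 3/3 del acc.
'355s': N↓-sim [11, 9, 5, 2, 1] end={s13} — reject; 4/4 single-dels accept.
3 minimals (antichain).


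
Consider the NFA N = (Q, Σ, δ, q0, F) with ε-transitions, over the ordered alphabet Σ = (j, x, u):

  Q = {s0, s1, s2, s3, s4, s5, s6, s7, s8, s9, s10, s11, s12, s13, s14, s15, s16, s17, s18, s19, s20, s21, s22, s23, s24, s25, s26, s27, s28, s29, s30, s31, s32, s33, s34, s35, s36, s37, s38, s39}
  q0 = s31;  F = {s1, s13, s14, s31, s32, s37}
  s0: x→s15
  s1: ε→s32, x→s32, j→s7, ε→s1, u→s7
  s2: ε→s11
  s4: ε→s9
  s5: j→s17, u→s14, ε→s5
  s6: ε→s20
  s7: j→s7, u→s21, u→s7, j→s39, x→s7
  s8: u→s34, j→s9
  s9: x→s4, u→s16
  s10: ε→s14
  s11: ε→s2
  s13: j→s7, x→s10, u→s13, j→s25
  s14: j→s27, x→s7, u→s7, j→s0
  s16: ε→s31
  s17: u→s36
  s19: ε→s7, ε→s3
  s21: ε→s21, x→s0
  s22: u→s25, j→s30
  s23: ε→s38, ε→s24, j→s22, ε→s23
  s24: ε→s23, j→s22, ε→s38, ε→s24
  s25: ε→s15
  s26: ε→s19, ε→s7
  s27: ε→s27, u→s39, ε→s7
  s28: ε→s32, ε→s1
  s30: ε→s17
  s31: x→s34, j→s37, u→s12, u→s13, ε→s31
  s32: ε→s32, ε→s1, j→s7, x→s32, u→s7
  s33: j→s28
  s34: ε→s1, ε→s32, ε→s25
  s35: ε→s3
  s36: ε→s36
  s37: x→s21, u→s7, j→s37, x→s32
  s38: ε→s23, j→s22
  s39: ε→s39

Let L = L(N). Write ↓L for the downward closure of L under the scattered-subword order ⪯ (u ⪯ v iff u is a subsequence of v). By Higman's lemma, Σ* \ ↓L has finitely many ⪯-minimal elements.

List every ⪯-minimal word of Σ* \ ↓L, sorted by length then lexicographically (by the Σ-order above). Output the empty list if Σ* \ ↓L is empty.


A = [ju, xj, xu, uj, uxx].

|Q|=40, |F|=6, |δ|=79 (36 ε).
min D↑ (6 st, q0=0, F={4}): 0:j→1,x→2,u→3 1:j→1,x→2,u→4 2:j→4,x→2,u→4 3:j→4,x→5,u→3 4:j→4,x→4,u→4 5:j→4,x→4,u→4 [Hopcroft].
'ju': |S_i|=[16, 10, 5] end={s0,s15,s21,s39,s7} rej; 2/2 deletions ∈↓L.
'xj': run [16, 12, 6] end={s0,s15,s21,s27,s39,s7} ∉↓L; 2/2 deletions ∈↓L.
'xu': run [16, 12, 5] end={s0,s15,s21,s39,s7} ∉↓L; 2/2 deletions ∈↓L.
'uj': run [16, 11, 7] end={s0,s15,s21,s25,s27,s39,s7} ∉↓L; 2/2 deletions ∈↓L.
'uxx': run [16, 11, 8, 5] end={s0,s15,s21,s39,s7} ∉↓L; 3/3 del acc.
5 obstructions.


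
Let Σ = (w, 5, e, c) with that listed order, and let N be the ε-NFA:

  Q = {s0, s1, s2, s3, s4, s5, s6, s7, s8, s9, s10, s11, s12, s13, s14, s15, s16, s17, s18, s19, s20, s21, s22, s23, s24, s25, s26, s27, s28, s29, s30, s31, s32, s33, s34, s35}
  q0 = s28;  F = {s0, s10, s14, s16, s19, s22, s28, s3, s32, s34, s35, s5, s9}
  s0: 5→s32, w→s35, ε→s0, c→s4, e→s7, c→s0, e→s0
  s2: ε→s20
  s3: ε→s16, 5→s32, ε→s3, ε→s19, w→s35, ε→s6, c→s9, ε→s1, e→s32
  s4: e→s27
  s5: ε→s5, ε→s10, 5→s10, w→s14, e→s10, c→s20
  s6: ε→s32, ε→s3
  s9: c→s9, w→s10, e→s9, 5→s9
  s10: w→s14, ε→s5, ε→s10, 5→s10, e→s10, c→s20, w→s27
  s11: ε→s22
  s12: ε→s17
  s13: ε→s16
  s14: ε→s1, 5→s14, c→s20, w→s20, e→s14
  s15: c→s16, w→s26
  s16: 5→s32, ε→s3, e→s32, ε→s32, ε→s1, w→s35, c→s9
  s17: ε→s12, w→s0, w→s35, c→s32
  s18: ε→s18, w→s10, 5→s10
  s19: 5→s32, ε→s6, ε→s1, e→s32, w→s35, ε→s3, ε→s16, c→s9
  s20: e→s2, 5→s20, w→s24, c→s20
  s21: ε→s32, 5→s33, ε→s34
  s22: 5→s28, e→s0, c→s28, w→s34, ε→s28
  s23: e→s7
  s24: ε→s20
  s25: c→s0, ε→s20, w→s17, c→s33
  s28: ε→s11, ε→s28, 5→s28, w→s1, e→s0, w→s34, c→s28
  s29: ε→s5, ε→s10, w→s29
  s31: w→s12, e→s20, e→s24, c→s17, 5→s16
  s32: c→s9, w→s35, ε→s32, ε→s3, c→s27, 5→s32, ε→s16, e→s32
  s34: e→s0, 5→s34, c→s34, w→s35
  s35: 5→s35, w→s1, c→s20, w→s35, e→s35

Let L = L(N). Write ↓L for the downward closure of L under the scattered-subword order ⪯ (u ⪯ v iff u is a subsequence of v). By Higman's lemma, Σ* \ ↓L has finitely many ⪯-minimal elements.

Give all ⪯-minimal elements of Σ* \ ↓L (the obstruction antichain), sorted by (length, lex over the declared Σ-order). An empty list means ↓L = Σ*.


|Q|=36, |F|=13, |δ|=119 (38 ε).
min D↑ (9 st, q0=0, F={5}): 0:w→1,5→0,e→2,c→0 1:w→3,5→1,e→2,c→1 2:w→3,5→4,e→2,c→2 3:w→3,5→3,e→3,c→5 4:w→3,5→4,e→4,c→6 5:w→5,5→5,e→5,c→5 6:w→7,5→6,e→6,c→6 7:w→8,5→7,e→7,c→5 8:w→5,5→8,e→8,c→5 (ε-aug+det+¬).
'wwc': run [22, 19, 9, 3] end={s2,s20,s24} ∉↓L; 3/3 del acc.
'ewc': |S_i|=[22, 18, 9, 3] end={s2,s20,s24} — reject; 3/3 single-dels accept.
'e5cwww': |S_i|=[22, 18, 15, 9, 8, 6, 3] end={s2,s20,s24} — reject; 6/6 del acc.
3 words, ⪯-incomp.

Antichain: [wwc, ewc, e5cwww].


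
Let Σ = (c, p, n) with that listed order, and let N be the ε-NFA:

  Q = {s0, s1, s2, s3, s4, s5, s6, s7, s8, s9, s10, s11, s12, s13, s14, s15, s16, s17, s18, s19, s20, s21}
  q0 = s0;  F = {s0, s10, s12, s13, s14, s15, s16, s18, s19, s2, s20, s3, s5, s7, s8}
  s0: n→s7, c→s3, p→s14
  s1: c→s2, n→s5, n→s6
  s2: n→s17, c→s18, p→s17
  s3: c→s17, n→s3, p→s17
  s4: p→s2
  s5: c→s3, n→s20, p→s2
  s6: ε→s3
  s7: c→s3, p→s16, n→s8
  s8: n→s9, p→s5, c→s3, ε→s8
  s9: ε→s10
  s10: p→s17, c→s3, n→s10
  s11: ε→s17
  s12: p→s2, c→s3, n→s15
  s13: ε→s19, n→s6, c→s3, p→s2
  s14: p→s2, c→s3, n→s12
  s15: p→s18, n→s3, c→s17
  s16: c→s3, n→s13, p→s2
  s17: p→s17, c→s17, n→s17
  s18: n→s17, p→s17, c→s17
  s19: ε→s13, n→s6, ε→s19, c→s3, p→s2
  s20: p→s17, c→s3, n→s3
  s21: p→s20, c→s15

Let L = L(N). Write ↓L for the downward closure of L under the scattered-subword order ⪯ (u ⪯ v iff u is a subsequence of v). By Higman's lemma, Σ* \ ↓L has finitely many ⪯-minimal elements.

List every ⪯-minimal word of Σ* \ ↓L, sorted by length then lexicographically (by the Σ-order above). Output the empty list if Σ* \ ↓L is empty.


|Q|=22, |F|=15, |δ|=61 (7 ε).
min D↑ (15 st, q0=0, F={4}): 0:c→1,p→2,n→3 1:c→4,p→4,n→1 2:c→1,p→5,n→6 3:c→1,p→7,n→8 4:c→4,p→4,n→4 5:c→9,p→4,n→4 6:c→1,p→5,n→10 7:c→1,p→5,n→11 8:c→1,p→12,n→13 9:c→4,p→4,n→4 10:c→4,p→9,n→1 11:c→1,p→5,n→1 12:c→1,p→5,n→14 13:c→1,p→4,n→13 14:c→1,p→4,n→1.
'cc': run [18, 3, 1] end={s17} rej; 2/2 deletions ∈↓L.
'cp': N↓-sim [18, 3, 1] end={s17} ∉↓L; 2/2 deletions ∈↓L.
'ppp': N↓-sim [18, 13, 3, 1] end={s17} — reject; 3/3 deletions ∈↓L.
'ppn': N↓-sim [18, 13, 3, 1] end={s17} ∉↓L; 3/3 single-dels accept.
'pnnc': N↓-sim [18, 13, 10, 5, 1] end={s17} — reject; 4/4 single-dels accept.
'nnnp': N↓-sim [18, 16, 13, 6, 1] end={s17} — reject; 4/4 del acc.
6 minimals (antichain).

min(Σ*\↓L) = [cc, cp, ppp, ppn, pnnc, nnnp].


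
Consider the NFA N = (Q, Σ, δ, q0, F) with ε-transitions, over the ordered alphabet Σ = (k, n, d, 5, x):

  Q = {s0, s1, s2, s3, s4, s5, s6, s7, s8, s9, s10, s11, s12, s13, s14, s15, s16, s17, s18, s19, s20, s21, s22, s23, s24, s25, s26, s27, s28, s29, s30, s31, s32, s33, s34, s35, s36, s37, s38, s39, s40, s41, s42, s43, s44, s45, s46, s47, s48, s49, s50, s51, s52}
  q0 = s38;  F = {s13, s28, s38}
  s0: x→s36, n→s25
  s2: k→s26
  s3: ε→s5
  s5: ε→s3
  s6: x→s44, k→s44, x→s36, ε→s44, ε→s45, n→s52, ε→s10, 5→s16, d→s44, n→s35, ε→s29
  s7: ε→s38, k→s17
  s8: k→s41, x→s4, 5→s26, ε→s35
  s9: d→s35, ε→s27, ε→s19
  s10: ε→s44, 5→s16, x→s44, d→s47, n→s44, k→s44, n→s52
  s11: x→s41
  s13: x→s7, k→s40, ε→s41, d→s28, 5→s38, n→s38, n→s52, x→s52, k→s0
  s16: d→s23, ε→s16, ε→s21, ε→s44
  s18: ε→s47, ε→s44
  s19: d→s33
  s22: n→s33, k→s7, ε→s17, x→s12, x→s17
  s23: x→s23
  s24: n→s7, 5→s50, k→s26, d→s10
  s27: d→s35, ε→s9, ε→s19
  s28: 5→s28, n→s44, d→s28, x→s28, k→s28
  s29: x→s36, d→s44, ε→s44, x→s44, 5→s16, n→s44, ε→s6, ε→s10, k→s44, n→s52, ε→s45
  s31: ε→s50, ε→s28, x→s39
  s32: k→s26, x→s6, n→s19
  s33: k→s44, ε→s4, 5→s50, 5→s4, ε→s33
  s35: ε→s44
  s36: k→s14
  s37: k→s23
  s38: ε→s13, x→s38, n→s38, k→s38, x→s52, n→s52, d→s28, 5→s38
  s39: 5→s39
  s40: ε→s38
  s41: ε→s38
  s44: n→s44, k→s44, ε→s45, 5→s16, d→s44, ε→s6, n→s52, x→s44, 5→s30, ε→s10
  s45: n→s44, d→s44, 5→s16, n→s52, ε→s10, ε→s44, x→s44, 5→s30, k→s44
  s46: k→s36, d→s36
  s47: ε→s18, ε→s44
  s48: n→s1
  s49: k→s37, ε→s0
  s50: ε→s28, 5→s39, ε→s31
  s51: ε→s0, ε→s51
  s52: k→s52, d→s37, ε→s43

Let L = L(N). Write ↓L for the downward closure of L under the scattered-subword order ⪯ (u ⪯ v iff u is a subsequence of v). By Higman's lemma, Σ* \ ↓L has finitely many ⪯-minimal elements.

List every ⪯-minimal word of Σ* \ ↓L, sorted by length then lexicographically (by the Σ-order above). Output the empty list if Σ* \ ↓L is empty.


Antichain: [dn].

|Q|=53, |F|=3, |δ|=137 (45 ε).
min D↑ (3 st, q0=0, F={2}): 0:k→0,n→0,d→1,5→0,x→0 1:k→1,n→2,d→1,5→1,x→1 2:k→2,n→2,d→2,5→2,x→2 [Hopcroft].
'dn': run [26, 18, 17] end={s10,s14,s16,s18,s21,s23,s29,s30,s35,s36,s37,s43,…} — reject; 2/2 deletions ∈↓L.
1 minimals (antichain).


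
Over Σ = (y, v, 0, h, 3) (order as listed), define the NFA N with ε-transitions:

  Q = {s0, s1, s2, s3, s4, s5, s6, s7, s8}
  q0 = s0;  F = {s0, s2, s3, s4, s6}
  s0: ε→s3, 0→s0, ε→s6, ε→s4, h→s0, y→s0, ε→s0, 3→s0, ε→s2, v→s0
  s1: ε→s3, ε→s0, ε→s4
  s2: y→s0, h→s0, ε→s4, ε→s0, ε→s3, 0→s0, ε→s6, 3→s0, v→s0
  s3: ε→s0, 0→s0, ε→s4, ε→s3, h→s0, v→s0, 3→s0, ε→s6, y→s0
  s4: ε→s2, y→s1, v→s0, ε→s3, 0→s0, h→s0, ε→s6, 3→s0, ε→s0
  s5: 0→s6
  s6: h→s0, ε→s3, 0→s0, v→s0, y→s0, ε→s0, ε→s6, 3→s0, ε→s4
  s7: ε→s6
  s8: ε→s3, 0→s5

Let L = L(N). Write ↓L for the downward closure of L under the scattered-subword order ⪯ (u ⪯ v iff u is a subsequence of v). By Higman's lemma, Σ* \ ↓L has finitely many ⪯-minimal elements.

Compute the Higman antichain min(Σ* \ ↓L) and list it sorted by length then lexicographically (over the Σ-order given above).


|Q|=9, |F|=5, |δ|=53 (26 ε).
min D↑ (1 st, q0=0, F={}): 0:y→0,v→0,0→0,h→0,3→0 (ε-aug+det+¬).
L(D↑) = ∅; no obstructions.

Antichain: [].


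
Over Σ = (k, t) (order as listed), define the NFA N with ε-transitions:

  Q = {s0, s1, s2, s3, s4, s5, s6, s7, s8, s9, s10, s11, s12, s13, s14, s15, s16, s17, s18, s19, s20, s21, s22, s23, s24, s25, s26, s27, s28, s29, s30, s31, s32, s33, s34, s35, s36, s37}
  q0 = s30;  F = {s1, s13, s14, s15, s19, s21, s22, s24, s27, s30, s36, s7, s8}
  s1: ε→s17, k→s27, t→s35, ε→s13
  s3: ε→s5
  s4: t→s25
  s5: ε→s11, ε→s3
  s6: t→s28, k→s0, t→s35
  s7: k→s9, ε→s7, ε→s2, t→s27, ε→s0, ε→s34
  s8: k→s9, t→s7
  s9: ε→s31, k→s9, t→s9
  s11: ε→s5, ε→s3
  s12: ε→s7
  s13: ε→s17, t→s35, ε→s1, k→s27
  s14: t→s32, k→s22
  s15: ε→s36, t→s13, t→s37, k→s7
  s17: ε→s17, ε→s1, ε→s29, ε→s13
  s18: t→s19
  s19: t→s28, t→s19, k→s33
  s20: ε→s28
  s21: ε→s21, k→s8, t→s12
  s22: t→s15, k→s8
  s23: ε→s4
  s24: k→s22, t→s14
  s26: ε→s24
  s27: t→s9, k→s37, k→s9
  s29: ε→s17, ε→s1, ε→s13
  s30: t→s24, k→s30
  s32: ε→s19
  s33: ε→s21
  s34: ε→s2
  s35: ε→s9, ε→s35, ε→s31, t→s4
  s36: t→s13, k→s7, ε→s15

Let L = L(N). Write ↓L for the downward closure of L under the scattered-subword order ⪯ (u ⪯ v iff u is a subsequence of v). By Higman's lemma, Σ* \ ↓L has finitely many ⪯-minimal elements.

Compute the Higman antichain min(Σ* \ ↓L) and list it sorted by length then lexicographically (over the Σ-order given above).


|Q|=38, |F|=13, |δ|=71 (34 ε).
min D↑ (12 st, q0=0, F={7}): 0:k→0,t→1 1:k→2,t→3 2:k→4,t→5 3:k→2,t→6 4:k→7,t→8 5:k→8,t→9 6:k→10,t→6 7:k→7,t→7 8:k→7,t→11 9:k→11,t→7 10:k→4,t→8 11:k→7,t→7 (ε-aug+det+¬).
'tkkk': N↓-sim [28, 27, 22, 9, 3] end={s31,s37,s9} rej; 4/4 del acc.
'tkttt': |S_i|=[28, 27, 22, 18, 11, 5] end={s25,s31,s35,s4,s9} ∉↓L; 5/5 single-dels accept.
'tttktk': run [28, 27, 26, 24, 12, 9, 3] end={s31,s37,s9} rej; 6/6 del acc.
3 minimals (antichain).

Antichain: [tkkk, tkttt, tttktk].


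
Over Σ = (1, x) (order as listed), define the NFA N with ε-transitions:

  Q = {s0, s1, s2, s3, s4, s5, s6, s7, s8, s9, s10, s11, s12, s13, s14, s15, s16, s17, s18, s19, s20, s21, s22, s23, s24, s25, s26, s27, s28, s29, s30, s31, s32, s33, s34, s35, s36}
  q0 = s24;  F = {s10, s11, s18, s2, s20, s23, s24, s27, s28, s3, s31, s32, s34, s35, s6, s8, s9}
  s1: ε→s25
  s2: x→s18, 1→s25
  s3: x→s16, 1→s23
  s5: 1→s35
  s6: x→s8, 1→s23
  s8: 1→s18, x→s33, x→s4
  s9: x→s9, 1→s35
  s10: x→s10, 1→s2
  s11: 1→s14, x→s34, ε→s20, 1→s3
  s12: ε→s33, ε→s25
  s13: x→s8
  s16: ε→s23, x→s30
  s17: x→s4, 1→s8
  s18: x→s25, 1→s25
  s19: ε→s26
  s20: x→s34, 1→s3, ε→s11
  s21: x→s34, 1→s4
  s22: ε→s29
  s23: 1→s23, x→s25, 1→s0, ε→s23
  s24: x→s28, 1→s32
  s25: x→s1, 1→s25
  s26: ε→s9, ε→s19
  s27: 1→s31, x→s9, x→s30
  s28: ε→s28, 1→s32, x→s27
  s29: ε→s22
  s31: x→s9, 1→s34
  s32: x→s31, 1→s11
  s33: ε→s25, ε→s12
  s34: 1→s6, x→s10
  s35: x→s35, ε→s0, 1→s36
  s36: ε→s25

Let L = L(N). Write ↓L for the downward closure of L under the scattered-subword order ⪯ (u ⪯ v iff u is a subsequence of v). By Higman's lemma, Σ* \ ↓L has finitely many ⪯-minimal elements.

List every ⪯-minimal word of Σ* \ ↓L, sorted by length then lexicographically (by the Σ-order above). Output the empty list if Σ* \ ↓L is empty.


|Q|=37, |F|=17, |δ|=64 (17 ε).
min D↑ (17 st, q0=0, F={13}): 0:1→1,x→2 1:1→3,x→4 2:1→1,x→5 3:1→6,x→7 4:1→7,x→8 5:1→4,x→8 6:1→9,x→9 7:1→10,x→11 8:1→12,x→8 9:1→9,x→13 10:1→9,x→14 11:1→15,x→11 12:1→13,x→12 13:1→13,x→13 14:1→16,x→13 15:1→13,x→16 16:1→13,x→13 (ε-aug+det+¬).
'1111x': |S_i|=[27, 24, 21, 16, 5, 2] end={s1,s25} ∉↓L; 5/5 del acc.
'111xx': N↓-sim [27, 24, 21, 16, 11, 6] end={s1,s12,s25,s30,s33,s4} — reject; 5/5 deletions ∈↓L.
'1xx11': N↓-sim [27, 24, 19, 14, 7, 3] end={s1,s25,s36} rej; 5/5 deletions ∈↓L.
'xxx11': |S_i|=[27, 26, 20, 14, 7, 3] end={s1,s25,s36} ∉↓L; 5/5 deletions ∈↓L.
4 obstructions.

Antichain: [1111x, 111xx, 1xx11, xxx11].


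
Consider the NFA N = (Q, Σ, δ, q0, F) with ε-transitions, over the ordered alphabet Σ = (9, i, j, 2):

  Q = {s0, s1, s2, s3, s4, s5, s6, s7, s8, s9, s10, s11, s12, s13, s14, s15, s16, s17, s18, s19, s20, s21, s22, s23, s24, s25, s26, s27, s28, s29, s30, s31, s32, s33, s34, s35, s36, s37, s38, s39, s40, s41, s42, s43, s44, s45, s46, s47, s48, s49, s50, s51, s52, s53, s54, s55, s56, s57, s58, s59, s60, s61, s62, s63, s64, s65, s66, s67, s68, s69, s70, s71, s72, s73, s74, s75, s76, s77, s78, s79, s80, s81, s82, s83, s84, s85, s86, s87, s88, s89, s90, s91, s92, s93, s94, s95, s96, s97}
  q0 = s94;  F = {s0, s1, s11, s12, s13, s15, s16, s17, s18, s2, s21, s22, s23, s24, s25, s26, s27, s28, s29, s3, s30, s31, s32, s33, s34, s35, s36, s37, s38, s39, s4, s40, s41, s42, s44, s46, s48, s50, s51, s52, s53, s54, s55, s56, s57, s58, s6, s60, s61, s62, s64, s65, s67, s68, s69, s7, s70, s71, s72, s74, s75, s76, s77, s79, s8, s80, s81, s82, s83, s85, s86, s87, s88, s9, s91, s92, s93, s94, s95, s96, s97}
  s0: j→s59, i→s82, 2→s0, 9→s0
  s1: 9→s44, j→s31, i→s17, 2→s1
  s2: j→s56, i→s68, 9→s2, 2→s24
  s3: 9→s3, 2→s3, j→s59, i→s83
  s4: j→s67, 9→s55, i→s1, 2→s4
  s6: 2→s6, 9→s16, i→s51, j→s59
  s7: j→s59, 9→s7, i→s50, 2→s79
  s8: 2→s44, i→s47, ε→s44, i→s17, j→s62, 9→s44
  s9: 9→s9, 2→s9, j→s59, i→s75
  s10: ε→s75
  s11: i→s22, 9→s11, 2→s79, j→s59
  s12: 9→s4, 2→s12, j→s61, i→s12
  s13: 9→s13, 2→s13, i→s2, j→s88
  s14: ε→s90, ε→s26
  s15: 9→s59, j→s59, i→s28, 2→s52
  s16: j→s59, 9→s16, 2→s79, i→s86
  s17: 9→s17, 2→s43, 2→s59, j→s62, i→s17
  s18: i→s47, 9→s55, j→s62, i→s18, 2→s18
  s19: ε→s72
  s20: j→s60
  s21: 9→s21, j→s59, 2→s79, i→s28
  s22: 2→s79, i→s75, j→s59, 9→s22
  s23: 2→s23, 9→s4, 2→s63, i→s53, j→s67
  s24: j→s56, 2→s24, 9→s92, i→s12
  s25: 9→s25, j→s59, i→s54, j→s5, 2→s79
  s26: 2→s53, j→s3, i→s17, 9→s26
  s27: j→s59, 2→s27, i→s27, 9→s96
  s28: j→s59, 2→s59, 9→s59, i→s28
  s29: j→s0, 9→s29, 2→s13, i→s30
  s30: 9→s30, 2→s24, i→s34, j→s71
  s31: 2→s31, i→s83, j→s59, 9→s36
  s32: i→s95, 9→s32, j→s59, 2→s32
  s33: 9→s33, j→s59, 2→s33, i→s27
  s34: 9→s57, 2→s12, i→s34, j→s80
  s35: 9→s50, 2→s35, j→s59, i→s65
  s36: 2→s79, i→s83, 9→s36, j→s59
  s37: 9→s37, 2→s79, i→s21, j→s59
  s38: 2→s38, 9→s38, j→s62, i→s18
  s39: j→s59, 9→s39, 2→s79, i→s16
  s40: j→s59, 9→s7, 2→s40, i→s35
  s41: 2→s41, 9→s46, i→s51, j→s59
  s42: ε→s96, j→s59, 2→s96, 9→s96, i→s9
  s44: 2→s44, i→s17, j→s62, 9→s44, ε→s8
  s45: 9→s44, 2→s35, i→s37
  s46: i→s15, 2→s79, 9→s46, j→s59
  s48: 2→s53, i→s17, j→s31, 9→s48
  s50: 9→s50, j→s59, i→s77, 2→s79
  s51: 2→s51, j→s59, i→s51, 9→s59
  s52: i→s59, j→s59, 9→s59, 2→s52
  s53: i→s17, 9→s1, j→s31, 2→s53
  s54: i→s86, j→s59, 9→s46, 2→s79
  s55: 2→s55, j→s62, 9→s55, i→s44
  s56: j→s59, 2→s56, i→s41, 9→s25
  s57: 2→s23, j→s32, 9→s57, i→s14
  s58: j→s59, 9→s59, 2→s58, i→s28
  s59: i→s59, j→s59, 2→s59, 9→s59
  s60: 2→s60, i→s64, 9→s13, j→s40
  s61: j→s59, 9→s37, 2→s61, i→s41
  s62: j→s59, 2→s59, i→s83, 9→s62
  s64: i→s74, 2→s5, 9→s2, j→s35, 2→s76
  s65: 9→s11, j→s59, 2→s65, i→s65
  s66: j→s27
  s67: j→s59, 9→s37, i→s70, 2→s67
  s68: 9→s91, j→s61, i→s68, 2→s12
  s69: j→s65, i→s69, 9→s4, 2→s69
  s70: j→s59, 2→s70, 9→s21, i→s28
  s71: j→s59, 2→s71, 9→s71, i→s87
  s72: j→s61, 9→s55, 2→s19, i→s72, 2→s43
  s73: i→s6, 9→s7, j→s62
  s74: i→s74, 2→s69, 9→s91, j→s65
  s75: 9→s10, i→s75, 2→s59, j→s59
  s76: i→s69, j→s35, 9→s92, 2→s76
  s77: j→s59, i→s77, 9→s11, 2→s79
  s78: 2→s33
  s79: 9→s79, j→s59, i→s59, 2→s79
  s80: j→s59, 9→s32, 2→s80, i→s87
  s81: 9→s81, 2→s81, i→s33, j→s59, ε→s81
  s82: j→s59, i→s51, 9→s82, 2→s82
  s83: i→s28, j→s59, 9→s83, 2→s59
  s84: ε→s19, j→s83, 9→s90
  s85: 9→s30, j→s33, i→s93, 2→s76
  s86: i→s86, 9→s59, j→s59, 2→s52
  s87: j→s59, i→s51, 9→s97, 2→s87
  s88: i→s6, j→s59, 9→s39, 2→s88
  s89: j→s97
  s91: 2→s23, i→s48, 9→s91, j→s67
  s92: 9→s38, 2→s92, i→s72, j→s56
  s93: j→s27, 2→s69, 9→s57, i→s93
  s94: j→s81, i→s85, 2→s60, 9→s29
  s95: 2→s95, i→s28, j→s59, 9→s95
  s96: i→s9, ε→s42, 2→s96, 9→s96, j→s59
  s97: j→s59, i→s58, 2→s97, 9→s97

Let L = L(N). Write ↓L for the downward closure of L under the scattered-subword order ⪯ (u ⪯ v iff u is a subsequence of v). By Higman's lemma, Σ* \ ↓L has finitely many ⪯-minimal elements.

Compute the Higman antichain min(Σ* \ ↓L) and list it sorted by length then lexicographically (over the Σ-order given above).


|Q|=98, |F|=81, |δ|=357 (10 ε).
min D↑ (80 st, q0=0, F={11}): 0:9→1,i→2,j→3,2→4 1:9→1,i→5,j→6,2→7 2:9→5,i→8,j→9,2→10 3:9→3,i→9,j→11,2→3 4:9→7,i→12,j→13,2→4 5:9→5,i→14,j→15,2→16 6:9→6,i→17,j→11,2→6 7:9→7,i→18,j→19,2→7 8:9→20,i→8,j→21,2→22 9:9→9,i→21,j→11,2→9 10:9→23,i→22,j→24,2→10 11:9→11,i→11,j→11,2→11 12:9→18,i→25,j→24,2→10 13:9→26,i→24,j→11,2→13 14:9→20,i→14,j→27,2→28 15:9→15,i→29,j→11,2→15 16:9→23,i→28,j→30,2→16 17:9→17,i→31,j→11,2→17 18:9→18,i→32,j→30,2→16 19:9→33,i→34,j→11,2→19 20:9→20,i→35,j→36,2→37 21:9→38,i→21,j→11,2→21 22:9→39,i→22,j→40,2→22 23:9→41,i→42,j→30,2→23 24:9→43,i→40,j→11,2→24 25:9→44,i→25,j→40,2→22 26:9→26,i→43,j→11,2→45 27:9→36,i→29,j→11,2→27 28:9→39,i→28,j→46,2→28 29:9→47,i→31,j→11,2→29 30:9→48,i→49,j→11,2→30 31:9→11,i→31,j→11,2→31 32:9→44,i→32,j→46,2→28 33:9→33,i→50,j→11,2→45 34:9→50,i→31,j→11,2→34 35:9→35,i→51,j→52,2→53 36:9→36,i→54,j→11,2→36 37:9→39,i→53,j→55,2→37 38:9→38,i→56,j→11,2→38 39:9→57,i→58,j→55,2→39 40:9→59,i→40,j→11,2→40 41:9→41,i→60,j→61,2→41 42:9→57,i→42,j→46,2→42 43:9→43,i→62,j→11,2→45 44:9→44,i→63,j→55,2→37 45:9→45,i→11,j→11,2→45 46:9→64,i→49,j→11,2→46 47:9→47,i→65,j→11,2→47 48:9→48,i→66,j→11,2→45 49:9→67,i→31,j→11,2→49 50:9→50,i→68,j→11,2→45 51:9→51,i→51,j→61,2→11 52:9→52,i→69,j→11,2→52 53:9→58,i→51,j→70,2→53 54:9→54,i→71,j→11,2→54 55:9→64,i→72,j→11,2→55 56:9→56,i→73,j→11,2→56 57:9→57,i→74,j→61,2→57 58:9→74,i→51,j→70,2→58 59:9→59,i→75,j→11,2→45 60:9→57,i→60,j→61,2→60 61:9→61,i→69,j→11,2→11 62:9→59,i→62,j→11,2→45 63:9→63,i→51,j→70,2→53 64:9→64,i→76,j→11,2→45 65:9→11,i→71,j→11,2→65 66:9→67,i→68,j→11,2→45 67:9→67,i→77,j→11,2→45 68:9→11,i→68,j→11,2→78 69:9→69,i→71,j→11,2→11 70:9→79,i→69,j→11,2→70 71:9→11,i→71,j→11,2→11 72:9→76,i→71,j→11,2→72 73:9→73,i→73,j→11,2→11 74:9→74,i→51,j→61,2→74 75:9→75,i→73,j→11,2→45 76:9→76,i→71,j→11,2→45 77:9→11,i→71,j→11,2→78 78:9→11,i→11,j→11,2→78 79:9→79,i→69,j→11,2→45 (ε-aug+det+¬).
'jj': run [90, 52, 2] end={s5,s59} rej; 2/2 deletions ∈↓L.
'9jii9': N↓-sim [90, 79, 36, 20, 7, 1] end={s59} rej; 5/5 deletions ∈↓L.
'2j92i': |S_i|=[90, 80, 36, 24, 3, 1] end={s59} ∉↓L; 5/5 del acc.
'ii9ii2': |S_i|=[90, 80, 62, 43, 29, 9, 2] end={s43,s59} rej; 6/6 deletions ∈↓L.
'i299j2': N↓-sim [90, 80, 66, 55, 44, 5, 1] end={s59} ∉↓L; 6/6 single-dels accept.
5 words, ⪯-incomp.

Antichain: [jj, 9jii9, 2j92i, ii9ii2, i299j2].
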